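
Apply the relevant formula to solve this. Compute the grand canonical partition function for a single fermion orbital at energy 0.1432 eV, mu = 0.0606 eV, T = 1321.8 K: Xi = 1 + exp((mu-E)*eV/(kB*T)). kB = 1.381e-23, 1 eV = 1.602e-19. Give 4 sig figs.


Step 1: (mu - E) = 0.0606 - 0.1432 = -0.0826 eV
Step 2: x = (mu-E)*eV/(kB*T) = -0.0826*1.602e-19/(1.381e-23*1321.8) = -0.7249
Step 3: exp(x) = 0.4844
Step 4: Xi = 1 + 0.4844 = 1.484

1.484


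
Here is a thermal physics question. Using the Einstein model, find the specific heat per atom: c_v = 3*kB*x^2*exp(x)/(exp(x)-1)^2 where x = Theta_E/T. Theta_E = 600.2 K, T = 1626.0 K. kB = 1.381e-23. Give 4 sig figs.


Step 1: x = Theta_E/T = 600.2/1626.0 = 0.3691
Step 2: x^2 = 0.1363
Step 3: exp(x) = 1.446
Step 4: c_v = 3*1.381e-23*0.1363*1.446/(1.446-1)^2 = 4.096e-23

4.096e-23


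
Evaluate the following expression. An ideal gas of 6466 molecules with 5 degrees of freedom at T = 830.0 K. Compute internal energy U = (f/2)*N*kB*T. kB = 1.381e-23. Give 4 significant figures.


Step 1: f/2 = 5/2 = 2.5
Step 2: N*kB*T = 6466*1.381e-23*830.0 = 7.412e-17
Step 3: U = 2.5 * 7.412e-17 = 1.853e-16 J

1.853e-16


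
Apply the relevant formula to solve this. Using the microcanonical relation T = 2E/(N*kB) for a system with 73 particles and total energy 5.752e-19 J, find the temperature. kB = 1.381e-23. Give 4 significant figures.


Step 1: Numerator = 2*E = 2*5.752e-19 = 1.15e-18 J
Step 2: Denominator = N*kB = 73*1.381e-23 = 1.008e-21
Step 3: T = 1.15e-18 / 1.008e-21 = 1141 K

1141


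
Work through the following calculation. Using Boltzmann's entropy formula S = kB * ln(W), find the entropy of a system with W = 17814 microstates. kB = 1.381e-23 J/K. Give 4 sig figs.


Step 1: ln(W) = ln(17814) = 9.788
Step 2: S = kB * ln(W) = 1.381e-23 * 9.788
Step 3: S = 1.352e-22 J/K

1.352e-22


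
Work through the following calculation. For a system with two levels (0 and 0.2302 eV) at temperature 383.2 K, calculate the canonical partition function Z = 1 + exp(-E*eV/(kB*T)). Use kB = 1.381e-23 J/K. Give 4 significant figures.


Step 1: Compute beta*E = E*eV/(kB*T) = 0.2302*1.602e-19/(1.381e-23*383.2) = 6.969
Step 2: exp(-beta*E) = exp(-6.969) = 0.0009409
Step 3: Z = 1 + 0.0009409 = 1.001

1.001


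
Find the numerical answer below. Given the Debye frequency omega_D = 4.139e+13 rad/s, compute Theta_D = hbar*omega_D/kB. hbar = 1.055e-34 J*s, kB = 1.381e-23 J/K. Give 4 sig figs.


Step 1: hbar*omega_D = 1.055e-34 * 4.139e+13 = 4.367e-21 J
Step 2: Theta_D = 4.367e-21 / 1.381e-23
Step 3: Theta_D = 316.2 K

316.2


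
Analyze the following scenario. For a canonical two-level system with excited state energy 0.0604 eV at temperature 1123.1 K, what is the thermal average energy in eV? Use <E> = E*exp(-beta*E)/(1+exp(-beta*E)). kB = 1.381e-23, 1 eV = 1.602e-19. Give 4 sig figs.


Step 1: beta*E = 0.0604*1.602e-19/(1.381e-23*1123.1) = 0.6239
Step 2: exp(-beta*E) = 0.5359
Step 3: <E> = 0.0604*0.5359/(1+0.5359) = 0.02107 eV

0.02107


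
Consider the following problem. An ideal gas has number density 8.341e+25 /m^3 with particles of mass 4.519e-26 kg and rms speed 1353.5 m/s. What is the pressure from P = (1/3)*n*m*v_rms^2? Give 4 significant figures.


Step 1: v_rms^2 = 1353.5^2 = 1.832e+06
Step 2: n*m = 8.341e+25*4.519e-26 = 3.769
Step 3: P = (1/3)*3.769*1.832e+06 = 2.302e+06 Pa

2.302e+06


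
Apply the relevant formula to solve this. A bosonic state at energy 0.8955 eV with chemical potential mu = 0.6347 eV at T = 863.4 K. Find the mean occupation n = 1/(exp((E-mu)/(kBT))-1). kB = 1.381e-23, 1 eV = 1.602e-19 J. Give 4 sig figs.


Step 1: (E - mu) = 0.2608 eV
Step 2: x = (E-mu)*eV/(kB*T) = 0.2608*1.602e-19/(1.381e-23*863.4) = 3.504
Step 3: exp(x) = 33.25
Step 4: n = 1/(exp(x)-1) = 0.03101

0.03101


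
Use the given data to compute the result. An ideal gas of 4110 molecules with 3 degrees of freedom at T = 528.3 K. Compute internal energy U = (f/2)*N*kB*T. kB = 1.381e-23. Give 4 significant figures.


Step 1: f/2 = 3/2 = 1.5
Step 2: N*kB*T = 4110*1.381e-23*528.3 = 2.999e-17
Step 3: U = 1.5 * 2.999e-17 = 4.498e-17 J

4.498e-17


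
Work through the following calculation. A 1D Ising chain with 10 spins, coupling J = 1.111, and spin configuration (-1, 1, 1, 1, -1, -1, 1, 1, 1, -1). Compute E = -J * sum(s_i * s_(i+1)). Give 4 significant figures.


Step 1: Nearest-neighbor products: -1, 1, 1, -1, 1, -1, 1, 1, -1
Step 2: Sum of products = 1
Step 3: E = -1.111 * 1 = -1.111

-1.111


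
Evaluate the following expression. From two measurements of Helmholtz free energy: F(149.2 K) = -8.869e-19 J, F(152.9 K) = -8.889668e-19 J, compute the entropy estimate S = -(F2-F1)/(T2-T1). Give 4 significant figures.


Step 1: dF = F2 - F1 = -8.889668e-19 - (-8.869e-19) = -2.0668e-21 J
Step 2: dT = T2 - T1 = 152.9 - 149.2 = 3.7 K
Step 3: S = -dF/dT = -(-2.0668e-21)/3.7 = 5.586e-22 J/K

5.586e-22


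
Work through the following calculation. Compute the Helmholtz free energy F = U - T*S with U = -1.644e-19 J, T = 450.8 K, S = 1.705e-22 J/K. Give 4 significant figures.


Step 1: T*S = 450.8 * 1.705e-22 = 7.686e-20 J
Step 2: F = U - T*S = -1.644e-19 - 7.686e-20
Step 3: F = -2.413e-19 J

-2.413e-19


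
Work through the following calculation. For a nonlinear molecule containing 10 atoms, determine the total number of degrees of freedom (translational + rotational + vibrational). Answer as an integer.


Step 1: Translational DOF = 3
Step 2: Rotational DOF (nonlinear) = 3
Step 3: Vibrational DOF = 3*10 - 6 = 24
Step 4: Total = 3 + 3 + 24 = 30

30


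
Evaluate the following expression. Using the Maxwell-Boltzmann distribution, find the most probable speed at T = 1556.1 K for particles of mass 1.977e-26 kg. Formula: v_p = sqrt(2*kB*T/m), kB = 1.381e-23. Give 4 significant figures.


Step 1: Numerator = 2*kB*T = 2*1.381e-23*1556.1 = 4.298e-20
Step 2: Ratio = 4.298e-20 / 1.977e-26 = 2.174e+06
Step 3: v_p = sqrt(2.174e+06) = 1474 m/s

1474


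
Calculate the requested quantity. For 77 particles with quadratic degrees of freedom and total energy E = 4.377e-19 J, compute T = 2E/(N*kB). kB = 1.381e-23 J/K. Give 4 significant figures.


Step 1: Numerator = 2*E = 2*4.377e-19 = 8.754e-19 J
Step 2: Denominator = N*kB = 77*1.381e-23 = 1.063e-21
Step 3: T = 8.754e-19 / 1.063e-21 = 823.2 K

823.2


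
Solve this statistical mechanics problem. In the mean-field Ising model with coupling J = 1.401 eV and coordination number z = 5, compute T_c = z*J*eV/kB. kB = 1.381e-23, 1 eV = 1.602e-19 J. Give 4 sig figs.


Step 1: z*J = 5*1.401 = 7.005 eV
Step 2: Convert to Joules: 7.005*1.602e-19 = 1.122e-18 J
Step 3: T_c = 1.122e-18 / 1.381e-23 = 8.126e+04 K

8.126e+04


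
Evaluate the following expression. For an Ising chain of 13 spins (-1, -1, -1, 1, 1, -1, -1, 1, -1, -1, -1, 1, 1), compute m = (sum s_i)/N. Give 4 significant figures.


Step 1: Count up spins (+1): 5, down spins (-1): 8
Step 2: Total magnetization M = 5 - 8 = -3
Step 3: m = M/N = -3/13 = -0.2308

-0.2308


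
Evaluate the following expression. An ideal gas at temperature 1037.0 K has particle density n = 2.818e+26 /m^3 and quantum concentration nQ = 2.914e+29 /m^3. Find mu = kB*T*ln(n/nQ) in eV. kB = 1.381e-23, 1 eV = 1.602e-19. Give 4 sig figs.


Step 1: n/nQ = 2.818e+26/2.914e+29 = 0.0009671
Step 2: ln(n/nQ) = -6.941
Step 3: mu = kB*T*ln(n/nQ) = 1.432e-20*-6.941 = -9.941e-20 J
Step 4: Convert to eV: -9.941e-20/1.602e-19 = -0.6205 eV

-0.6205


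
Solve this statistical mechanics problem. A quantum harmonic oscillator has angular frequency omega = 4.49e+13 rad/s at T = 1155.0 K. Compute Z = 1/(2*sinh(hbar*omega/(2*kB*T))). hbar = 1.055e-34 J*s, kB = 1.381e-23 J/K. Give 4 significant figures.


Step 1: Compute x = hbar*omega/(kB*T) = 1.055e-34*4.49e+13/(1.381e-23*1155.0) = 0.297
Step 2: x/2 = 0.1485
Step 3: sinh(x/2) = 0.149
Step 4: Z = 1/(2*0.149) = 3.355

3.355


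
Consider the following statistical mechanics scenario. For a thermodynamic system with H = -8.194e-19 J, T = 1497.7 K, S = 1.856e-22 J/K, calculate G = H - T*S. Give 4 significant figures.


Step 1: T*S = 1497.7 * 1.856e-22 = 2.78e-19 J
Step 2: G = H - T*S = -8.194e-19 - 2.78e-19
Step 3: G = -1.097e-18 J

-1.097e-18


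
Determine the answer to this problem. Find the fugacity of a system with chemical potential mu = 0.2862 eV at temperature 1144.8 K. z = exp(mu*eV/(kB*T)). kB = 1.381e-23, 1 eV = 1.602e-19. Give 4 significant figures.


Step 1: Convert mu to Joules: 0.2862*1.602e-19 = 4.585e-20 J
Step 2: kB*T = 1.381e-23*1144.8 = 1.581e-20 J
Step 3: mu/(kB*T) = 2.9
Step 4: z = exp(2.9) = 18.18

18.18


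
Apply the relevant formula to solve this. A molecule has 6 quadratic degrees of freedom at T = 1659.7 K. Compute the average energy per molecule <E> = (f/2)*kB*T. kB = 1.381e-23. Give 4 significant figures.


Step 1: f/2 = 6/2 = 3
Step 2: kB*T = 1.381e-23 * 1659.7 = 2.292e-20
Step 3: <E> = 3 * 2.292e-20 = 6.876e-20 J

6.876e-20


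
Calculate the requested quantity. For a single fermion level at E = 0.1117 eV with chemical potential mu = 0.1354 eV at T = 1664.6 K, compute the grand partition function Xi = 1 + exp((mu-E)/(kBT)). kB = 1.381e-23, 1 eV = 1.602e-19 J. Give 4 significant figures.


Step 1: (mu - E) = 0.1354 - 0.1117 = 0.0237 eV
Step 2: x = (mu-E)*eV/(kB*T) = 0.0237*1.602e-19/(1.381e-23*1664.6) = 0.1652
Step 3: exp(x) = 1.18
Step 4: Xi = 1 + 1.18 = 2.18

2.18


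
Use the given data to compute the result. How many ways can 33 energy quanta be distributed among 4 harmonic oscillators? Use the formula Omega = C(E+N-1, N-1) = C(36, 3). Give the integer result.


Step 1: Use binomial coefficient C(36, 3)
Step 2: Numerator = 36! / 33!
Step 3: Denominator = 3!
Step 4: Omega = 7140

7140


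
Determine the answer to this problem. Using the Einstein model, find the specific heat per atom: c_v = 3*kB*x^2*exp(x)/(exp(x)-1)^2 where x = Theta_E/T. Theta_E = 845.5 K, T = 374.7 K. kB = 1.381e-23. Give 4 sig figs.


Step 1: x = Theta_E/T = 845.5/374.7 = 2.256
Step 2: x^2 = 5.092
Step 3: exp(x) = 9.549
Step 4: c_v = 3*1.381e-23*5.092*9.549/(9.549-1)^2 = 2.756e-23

2.756e-23


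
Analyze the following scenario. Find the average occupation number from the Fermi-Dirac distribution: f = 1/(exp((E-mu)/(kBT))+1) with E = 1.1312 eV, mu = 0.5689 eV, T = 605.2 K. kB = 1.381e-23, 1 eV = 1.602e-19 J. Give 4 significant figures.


Step 1: (E - mu) = 1.1312 - 0.5689 = 0.5623 eV
Step 2: Convert: (E-mu)*eV = 9.008e-20 J
Step 3: x = (E-mu)*eV/(kB*T) = 10.78
Step 4: f = 1/(exp(10.78)+1) = 2.085e-05

2.085e-05


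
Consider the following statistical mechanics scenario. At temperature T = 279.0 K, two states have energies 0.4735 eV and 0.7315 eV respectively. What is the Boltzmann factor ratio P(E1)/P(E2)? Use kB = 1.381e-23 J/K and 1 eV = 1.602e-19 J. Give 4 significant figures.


Step 1: Compute energy difference dE = E1 - E2 = 0.4735 - 0.7315 = -0.258 eV
Step 2: Convert to Joules: dE_J = -0.258 * 1.602e-19 = -4.133e-20 J
Step 3: Compute exponent = -dE_J / (kB * T) = -(-4.133e-20) / (1.381e-23 * 279.0) = 10.73
Step 4: P(E1)/P(E2) = exp(10.73) = 4.558e+04

4.558e+04


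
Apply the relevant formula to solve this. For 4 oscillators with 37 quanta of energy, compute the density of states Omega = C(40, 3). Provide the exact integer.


Step 1: Use binomial coefficient C(40, 3)
Step 2: Numerator = 40! / 37!
Step 3: Denominator = 3!
Step 4: Omega = 9880

9880


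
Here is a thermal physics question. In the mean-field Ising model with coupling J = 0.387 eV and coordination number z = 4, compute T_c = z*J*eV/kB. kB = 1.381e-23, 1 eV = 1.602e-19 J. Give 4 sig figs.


Step 1: z*J = 4*0.387 = 1.548 eV
Step 2: Convert to Joules: 1.548*1.602e-19 = 2.48e-19 J
Step 3: T_c = 2.48e-19 / 1.381e-23 = 1.796e+04 K

1.796e+04


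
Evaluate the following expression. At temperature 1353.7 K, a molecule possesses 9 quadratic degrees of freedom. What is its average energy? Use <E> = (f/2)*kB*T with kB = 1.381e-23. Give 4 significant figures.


Step 1: f/2 = 9/2 = 4.5
Step 2: kB*T = 1.381e-23 * 1353.7 = 1.869e-20
Step 3: <E> = 4.5 * 1.869e-20 = 8.413e-20 J

8.413e-20


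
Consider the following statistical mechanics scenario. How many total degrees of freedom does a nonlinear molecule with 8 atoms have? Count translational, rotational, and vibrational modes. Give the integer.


Step 1: Translational DOF = 3
Step 2: Rotational DOF (nonlinear) = 3
Step 3: Vibrational DOF = 3*8 - 6 = 18
Step 4: Total = 3 + 3 + 18 = 24

24


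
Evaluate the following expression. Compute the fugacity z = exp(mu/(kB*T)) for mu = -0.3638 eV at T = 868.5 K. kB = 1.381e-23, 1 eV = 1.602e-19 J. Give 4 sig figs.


Step 1: Convert mu to Joules: -0.3638*1.602e-19 = -5.828e-20 J
Step 2: kB*T = 1.381e-23*868.5 = 1.199e-20 J
Step 3: mu/(kB*T) = -4.859
Step 4: z = exp(-4.859) = 0.007757

0.007757


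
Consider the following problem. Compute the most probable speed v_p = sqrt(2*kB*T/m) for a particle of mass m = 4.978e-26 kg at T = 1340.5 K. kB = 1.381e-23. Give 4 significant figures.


Step 1: Numerator = 2*kB*T = 2*1.381e-23*1340.5 = 3.702e-20
Step 2: Ratio = 3.702e-20 / 4.978e-26 = 7.438e+05
Step 3: v_p = sqrt(7.438e+05) = 862.4 m/s

862.4


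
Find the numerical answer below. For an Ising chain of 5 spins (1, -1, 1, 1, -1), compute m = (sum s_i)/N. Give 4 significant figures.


Step 1: Count up spins (+1): 3, down spins (-1): 2
Step 2: Total magnetization M = 3 - 2 = 1
Step 3: m = M/N = 1/5 = 0.2

0.2


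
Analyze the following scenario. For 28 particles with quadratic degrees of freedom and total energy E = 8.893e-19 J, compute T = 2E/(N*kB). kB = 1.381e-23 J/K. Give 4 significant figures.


Step 1: Numerator = 2*E = 2*8.893e-19 = 1.779e-18 J
Step 2: Denominator = N*kB = 28*1.381e-23 = 3.867e-22
Step 3: T = 1.779e-18 / 3.867e-22 = 4600 K

4600


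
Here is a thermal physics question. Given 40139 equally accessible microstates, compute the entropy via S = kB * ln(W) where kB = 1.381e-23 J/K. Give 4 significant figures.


Step 1: ln(W) = ln(40139) = 10.6
Step 2: S = kB * ln(W) = 1.381e-23 * 10.6
Step 3: S = 1.464e-22 J/K

1.464e-22


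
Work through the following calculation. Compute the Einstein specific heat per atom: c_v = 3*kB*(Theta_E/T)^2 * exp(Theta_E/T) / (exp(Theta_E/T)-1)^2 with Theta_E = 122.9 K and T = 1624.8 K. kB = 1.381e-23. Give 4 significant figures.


Step 1: x = Theta_E/T = 122.9/1624.8 = 0.07564
Step 2: x^2 = 0.005721
Step 3: exp(x) = 1.079
Step 4: c_v = 3*1.381e-23*0.005721*1.079/(1.079-1)^2 = 4.141e-23

4.141e-23


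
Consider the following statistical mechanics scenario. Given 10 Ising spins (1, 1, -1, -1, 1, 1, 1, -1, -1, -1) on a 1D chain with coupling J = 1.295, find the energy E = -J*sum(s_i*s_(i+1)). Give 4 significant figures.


Step 1: Nearest-neighbor products: 1, -1, 1, -1, 1, 1, -1, 1, 1
Step 2: Sum of products = 3
Step 3: E = -1.295 * 3 = -3.885

-3.885


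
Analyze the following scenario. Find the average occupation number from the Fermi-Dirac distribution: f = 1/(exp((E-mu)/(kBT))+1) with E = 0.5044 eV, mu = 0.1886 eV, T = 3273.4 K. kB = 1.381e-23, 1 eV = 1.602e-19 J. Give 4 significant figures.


Step 1: (E - mu) = 0.5044 - 0.1886 = 0.3158 eV
Step 2: Convert: (E-mu)*eV = 5.059e-20 J
Step 3: x = (E-mu)*eV/(kB*T) = 1.119
Step 4: f = 1/(exp(1.119)+1) = 0.2462

0.2462


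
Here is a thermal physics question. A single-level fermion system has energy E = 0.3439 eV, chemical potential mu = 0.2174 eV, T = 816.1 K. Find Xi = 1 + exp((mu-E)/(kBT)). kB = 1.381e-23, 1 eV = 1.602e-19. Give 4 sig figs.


Step 1: (mu - E) = 0.2174 - 0.3439 = -0.1265 eV
Step 2: x = (mu-E)*eV/(kB*T) = -0.1265*1.602e-19/(1.381e-23*816.1) = -1.798
Step 3: exp(x) = 0.1656
Step 4: Xi = 1 + 0.1656 = 1.166

1.166


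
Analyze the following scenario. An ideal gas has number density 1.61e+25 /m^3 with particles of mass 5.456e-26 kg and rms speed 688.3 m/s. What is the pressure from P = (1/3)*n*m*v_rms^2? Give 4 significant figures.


Step 1: v_rms^2 = 688.3^2 = 4.738e+05
Step 2: n*m = 1.61e+25*5.456e-26 = 0.8784
Step 3: P = (1/3)*0.8784*4.738e+05 = 1.387e+05 Pa

1.387e+05


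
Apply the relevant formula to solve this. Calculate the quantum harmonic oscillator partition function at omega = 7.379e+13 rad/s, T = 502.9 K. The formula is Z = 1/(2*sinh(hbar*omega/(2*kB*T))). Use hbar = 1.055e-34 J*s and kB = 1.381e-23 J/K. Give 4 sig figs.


Step 1: Compute x = hbar*omega/(kB*T) = 1.055e-34*7.379e+13/(1.381e-23*502.9) = 1.121
Step 2: x/2 = 0.5605
Step 3: sinh(x/2) = 0.5903
Step 4: Z = 1/(2*0.5903) = 0.8471

0.8471


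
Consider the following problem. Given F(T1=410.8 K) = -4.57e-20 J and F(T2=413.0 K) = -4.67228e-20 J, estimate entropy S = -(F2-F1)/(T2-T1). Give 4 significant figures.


Step 1: dF = F2 - F1 = -4.67228e-20 - (-4.57e-20) = -1.0228e-21 J
Step 2: dT = T2 - T1 = 413.0 - 410.8 = 2.2 K
Step 3: S = -dF/dT = -(-1.0228e-21)/2.2 = 4.649e-22 J/K

4.649e-22


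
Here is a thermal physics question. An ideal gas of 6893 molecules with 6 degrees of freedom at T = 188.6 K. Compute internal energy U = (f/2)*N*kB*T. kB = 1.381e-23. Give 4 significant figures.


Step 1: f/2 = 6/2 = 3.0
Step 2: N*kB*T = 6893*1.381e-23*188.6 = 1.795e-17
Step 3: U = 3.0 * 1.795e-17 = 5.386e-17 J

5.386e-17


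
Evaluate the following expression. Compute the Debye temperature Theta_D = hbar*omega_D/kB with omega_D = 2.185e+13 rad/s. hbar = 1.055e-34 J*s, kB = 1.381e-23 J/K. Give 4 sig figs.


Step 1: hbar*omega_D = 1.055e-34 * 2.185e+13 = 2.305e-21 J
Step 2: Theta_D = 2.305e-21 / 1.381e-23
Step 3: Theta_D = 166.9 K

166.9


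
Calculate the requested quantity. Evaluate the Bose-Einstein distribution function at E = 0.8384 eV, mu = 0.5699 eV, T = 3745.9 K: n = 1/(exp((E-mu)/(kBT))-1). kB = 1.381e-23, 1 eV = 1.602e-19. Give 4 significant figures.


Step 1: (E - mu) = 0.2685 eV
Step 2: x = (E-mu)*eV/(kB*T) = 0.2685*1.602e-19/(1.381e-23*3745.9) = 0.8315
Step 3: exp(x) = 2.297
Step 4: n = 1/(exp(x)-1) = 0.7712

0.7712


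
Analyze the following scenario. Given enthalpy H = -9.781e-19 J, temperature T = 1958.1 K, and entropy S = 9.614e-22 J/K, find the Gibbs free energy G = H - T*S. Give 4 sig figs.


Step 1: T*S = 1958.1 * 9.614e-22 = 1.883e-18 J
Step 2: G = H - T*S = -9.781e-19 - 1.883e-18
Step 3: G = -2.861e-18 J

-2.861e-18


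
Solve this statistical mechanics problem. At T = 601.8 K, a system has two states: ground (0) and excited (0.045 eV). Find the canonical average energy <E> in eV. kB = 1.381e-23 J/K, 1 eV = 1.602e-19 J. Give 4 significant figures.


Step 1: beta*E = 0.045*1.602e-19/(1.381e-23*601.8) = 0.8674
Step 2: exp(-beta*E) = 0.42
Step 3: <E> = 0.045*0.42/(1+0.42) = 0.01331 eV

0.01331


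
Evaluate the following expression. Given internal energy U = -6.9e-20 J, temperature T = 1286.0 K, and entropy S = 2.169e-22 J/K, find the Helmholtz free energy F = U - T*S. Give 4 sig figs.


Step 1: T*S = 1286.0 * 2.169e-22 = 2.789e-19 J
Step 2: F = U - T*S = -6.9e-20 - 2.789e-19
Step 3: F = -3.479e-19 J

-3.479e-19


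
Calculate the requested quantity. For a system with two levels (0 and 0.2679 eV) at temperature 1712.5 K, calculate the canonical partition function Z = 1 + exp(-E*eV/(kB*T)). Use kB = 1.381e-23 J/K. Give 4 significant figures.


Step 1: Compute beta*E = E*eV/(kB*T) = 0.2679*1.602e-19/(1.381e-23*1712.5) = 1.815
Step 2: exp(-beta*E) = exp(-1.815) = 0.1629
Step 3: Z = 1 + 0.1629 = 1.163

1.163


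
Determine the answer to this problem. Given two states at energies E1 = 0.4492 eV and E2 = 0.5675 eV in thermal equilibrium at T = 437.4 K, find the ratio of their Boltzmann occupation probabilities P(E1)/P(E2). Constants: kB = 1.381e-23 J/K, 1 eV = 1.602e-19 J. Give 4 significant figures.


Step 1: Compute energy difference dE = E1 - E2 = 0.4492 - 0.5675 = -0.1183 eV
Step 2: Convert to Joules: dE_J = -0.1183 * 1.602e-19 = -1.895e-20 J
Step 3: Compute exponent = -dE_J / (kB * T) = -(-1.895e-20) / (1.381e-23 * 437.4) = 3.137
Step 4: P(E1)/P(E2) = exp(3.137) = 23.04

23.04


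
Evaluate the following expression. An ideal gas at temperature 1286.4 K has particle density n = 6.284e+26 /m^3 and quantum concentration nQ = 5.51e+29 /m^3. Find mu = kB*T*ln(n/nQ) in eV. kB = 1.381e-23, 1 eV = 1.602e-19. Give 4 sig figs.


Step 1: n/nQ = 6.284e+26/5.51e+29 = 0.00114
Step 2: ln(n/nQ) = -6.776
Step 3: mu = kB*T*ln(n/nQ) = 1.777e-20*-6.776 = -1.204e-19 J
Step 4: Convert to eV: -1.204e-19/1.602e-19 = -0.7515 eV

-0.7515


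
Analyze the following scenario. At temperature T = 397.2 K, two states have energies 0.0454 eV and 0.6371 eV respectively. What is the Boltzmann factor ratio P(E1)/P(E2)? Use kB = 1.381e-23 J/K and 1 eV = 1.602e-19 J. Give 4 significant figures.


Step 1: Compute energy difference dE = E1 - E2 = 0.0454 - 0.6371 = -0.5917 eV
Step 2: Convert to Joules: dE_J = -0.5917 * 1.602e-19 = -9.479e-20 J
Step 3: Compute exponent = -dE_J / (kB * T) = -(-9.479e-20) / (1.381e-23 * 397.2) = 17.28
Step 4: P(E1)/P(E2) = exp(17.28) = 3.198e+07

3.198e+07


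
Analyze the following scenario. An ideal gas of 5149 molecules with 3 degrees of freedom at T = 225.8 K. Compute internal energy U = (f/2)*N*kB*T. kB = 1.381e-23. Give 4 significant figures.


Step 1: f/2 = 3/2 = 1.5
Step 2: N*kB*T = 5149*1.381e-23*225.8 = 1.606e-17
Step 3: U = 1.5 * 1.606e-17 = 2.408e-17 J

2.408e-17


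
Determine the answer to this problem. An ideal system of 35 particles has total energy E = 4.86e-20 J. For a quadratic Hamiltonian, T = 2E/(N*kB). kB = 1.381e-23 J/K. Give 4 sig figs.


Step 1: Numerator = 2*E = 2*4.86e-20 = 9.72e-20 J
Step 2: Denominator = N*kB = 35*1.381e-23 = 4.833e-22
Step 3: T = 9.72e-20 / 4.833e-22 = 201.1 K

201.1


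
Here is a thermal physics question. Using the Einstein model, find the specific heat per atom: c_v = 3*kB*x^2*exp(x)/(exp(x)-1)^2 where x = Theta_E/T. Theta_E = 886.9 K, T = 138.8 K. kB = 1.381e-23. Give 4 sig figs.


Step 1: x = Theta_E/T = 886.9/138.8 = 6.39
Step 2: x^2 = 40.83
Step 3: exp(x) = 595.7
Step 4: c_v = 3*1.381e-23*40.83*595.7/(595.7-1)^2 = 2.849e-24

2.849e-24


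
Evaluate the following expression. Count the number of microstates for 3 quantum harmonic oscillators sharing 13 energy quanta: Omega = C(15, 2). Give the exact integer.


Step 1: Use binomial coefficient C(15, 2)
Step 2: Numerator = 15! / 13!
Step 3: Denominator = 2!
Step 4: Omega = 105

105


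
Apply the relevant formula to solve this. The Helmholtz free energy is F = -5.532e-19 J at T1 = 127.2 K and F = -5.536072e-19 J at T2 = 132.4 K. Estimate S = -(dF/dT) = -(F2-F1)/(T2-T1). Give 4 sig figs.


Step 1: dF = F2 - F1 = -5.536072e-19 - (-5.532e-19) = -4.072e-22 J
Step 2: dT = T2 - T1 = 132.4 - 127.2 = 5.2 K
Step 3: S = -dF/dT = -(-4.072e-22)/5.2 = 7.831e-23 J/K

7.831e-23


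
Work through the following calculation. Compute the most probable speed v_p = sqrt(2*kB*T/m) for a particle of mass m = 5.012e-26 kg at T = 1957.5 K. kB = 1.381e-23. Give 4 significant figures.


Step 1: Numerator = 2*kB*T = 2*1.381e-23*1957.5 = 5.407e-20
Step 2: Ratio = 5.407e-20 / 5.012e-26 = 1.079e+06
Step 3: v_p = sqrt(1.079e+06) = 1039 m/s

1039


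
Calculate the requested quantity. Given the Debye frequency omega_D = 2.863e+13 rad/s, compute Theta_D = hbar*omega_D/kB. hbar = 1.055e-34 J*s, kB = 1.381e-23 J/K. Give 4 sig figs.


Step 1: hbar*omega_D = 1.055e-34 * 2.863e+13 = 3.02e-21 J
Step 2: Theta_D = 3.02e-21 / 1.381e-23
Step 3: Theta_D = 218.7 K

218.7


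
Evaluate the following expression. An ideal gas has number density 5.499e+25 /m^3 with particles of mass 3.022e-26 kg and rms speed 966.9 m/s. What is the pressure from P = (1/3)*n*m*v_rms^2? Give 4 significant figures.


Step 1: v_rms^2 = 966.9^2 = 9.349e+05
Step 2: n*m = 5.499e+25*3.022e-26 = 1.662
Step 3: P = (1/3)*1.662*9.349e+05 = 5.179e+05 Pa

5.179e+05


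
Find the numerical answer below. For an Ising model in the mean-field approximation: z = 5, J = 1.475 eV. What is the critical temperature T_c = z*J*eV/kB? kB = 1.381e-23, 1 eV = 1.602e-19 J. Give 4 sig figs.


Step 1: z*J = 5*1.475 = 7.375 eV
Step 2: Convert to Joules: 7.375*1.602e-19 = 1.181e-18 J
Step 3: T_c = 1.181e-18 / 1.381e-23 = 8.555e+04 K

8.555e+04


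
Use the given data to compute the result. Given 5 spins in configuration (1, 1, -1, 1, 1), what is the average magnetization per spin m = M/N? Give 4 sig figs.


Step 1: Count up spins (+1): 4, down spins (-1): 1
Step 2: Total magnetization M = 4 - 1 = 3
Step 3: m = M/N = 3/5 = 0.6

0.6


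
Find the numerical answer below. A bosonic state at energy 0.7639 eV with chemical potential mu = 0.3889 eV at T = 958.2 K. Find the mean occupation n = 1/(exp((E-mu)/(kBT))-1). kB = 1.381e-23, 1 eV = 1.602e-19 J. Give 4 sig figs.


Step 1: (E - mu) = 0.375 eV
Step 2: x = (E-mu)*eV/(kB*T) = 0.375*1.602e-19/(1.381e-23*958.2) = 4.54
Step 3: exp(x) = 93.68
Step 4: n = 1/(exp(x)-1) = 0.01079

0.01079


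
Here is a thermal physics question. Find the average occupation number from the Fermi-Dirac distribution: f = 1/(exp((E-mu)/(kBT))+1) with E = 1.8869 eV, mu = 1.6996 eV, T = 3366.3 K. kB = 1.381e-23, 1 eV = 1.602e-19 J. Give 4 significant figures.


Step 1: (E - mu) = 1.8869 - 1.6996 = 0.1873 eV
Step 2: Convert: (E-mu)*eV = 3.001e-20 J
Step 3: x = (E-mu)*eV/(kB*T) = 0.6454
Step 4: f = 1/(exp(0.6454)+1) = 0.344

0.344


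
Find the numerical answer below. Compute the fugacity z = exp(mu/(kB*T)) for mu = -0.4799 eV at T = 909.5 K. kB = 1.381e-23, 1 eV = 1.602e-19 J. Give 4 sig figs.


Step 1: Convert mu to Joules: -0.4799*1.602e-19 = -7.688e-20 J
Step 2: kB*T = 1.381e-23*909.5 = 1.256e-20 J
Step 3: mu/(kB*T) = -6.121
Step 4: z = exp(-6.121) = 0.002196

0.002196


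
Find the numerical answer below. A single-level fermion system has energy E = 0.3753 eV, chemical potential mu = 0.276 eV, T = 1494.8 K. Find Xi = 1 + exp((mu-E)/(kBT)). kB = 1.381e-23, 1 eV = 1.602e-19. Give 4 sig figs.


Step 1: (mu - E) = 0.276 - 0.3753 = -0.0993 eV
Step 2: x = (mu-E)*eV/(kB*T) = -0.0993*1.602e-19/(1.381e-23*1494.8) = -0.7706
Step 3: exp(x) = 0.4627
Step 4: Xi = 1 + 0.4627 = 1.463

1.463


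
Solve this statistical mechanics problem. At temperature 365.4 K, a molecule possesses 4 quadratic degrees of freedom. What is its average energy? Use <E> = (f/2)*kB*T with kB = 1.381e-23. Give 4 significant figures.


Step 1: f/2 = 4/2 = 2
Step 2: kB*T = 1.381e-23 * 365.4 = 5.046e-21
Step 3: <E> = 2 * 5.046e-21 = 1.009e-20 J

1.009e-20


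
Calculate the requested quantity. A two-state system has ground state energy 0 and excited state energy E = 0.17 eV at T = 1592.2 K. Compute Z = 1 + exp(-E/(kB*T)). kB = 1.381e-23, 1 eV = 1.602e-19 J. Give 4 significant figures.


Step 1: Compute beta*E = E*eV/(kB*T) = 0.17*1.602e-19/(1.381e-23*1592.2) = 1.239
Step 2: exp(-beta*E) = exp(-1.239) = 0.2898
Step 3: Z = 1 + 0.2898 = 1.29

1.29


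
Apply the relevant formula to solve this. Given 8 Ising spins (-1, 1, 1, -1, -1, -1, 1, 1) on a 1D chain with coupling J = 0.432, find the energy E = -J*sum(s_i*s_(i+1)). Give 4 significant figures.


Step 1: Nearest-neighbor products: -1, 1, -1, 1, 1, -1, 1
Step 2: Sum of products = 1
Step 3: E = -0.432 * 1 = -0.432

-0.432


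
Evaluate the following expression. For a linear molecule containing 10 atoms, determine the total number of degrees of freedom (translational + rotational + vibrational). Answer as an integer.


Step 1: Translational DOF = 3
Step 2: Rotational DOF (linear) = 2
Step 3: Vibrational DOF = 3*10 - 5 = 25
Step 4: Total = 3 + 2 + 25 = 30

30


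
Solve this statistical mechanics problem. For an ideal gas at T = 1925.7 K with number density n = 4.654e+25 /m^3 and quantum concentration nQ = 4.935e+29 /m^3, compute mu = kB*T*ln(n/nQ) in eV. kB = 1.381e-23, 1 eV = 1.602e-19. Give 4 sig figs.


Step 1: n/nQ = 4.654e+25/4.935e+29 = 9.431e-05
Step 2: ln(n/nQ) = -9.269
Step 3: mu = kB*T*ln(n/nQ) = 2.659e-20*-9.269 = -2.465e-19 J
Step 4: Convert to eV: -2.465e-19/1.602e-19 = -1.539 eV

-1.539


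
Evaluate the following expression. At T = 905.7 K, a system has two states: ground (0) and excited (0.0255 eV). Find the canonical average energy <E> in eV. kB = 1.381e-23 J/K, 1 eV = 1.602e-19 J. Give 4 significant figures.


Step 1: beta*E = 0.0255*1.602e-19/(1.381e-23*905.7) = 0.3266
Step 2: exp(-beta*E) = 0.7214
Step 3: <E> = 0.0255*0.7214/(1+0.7214) = 0.01069 eV

0.01069


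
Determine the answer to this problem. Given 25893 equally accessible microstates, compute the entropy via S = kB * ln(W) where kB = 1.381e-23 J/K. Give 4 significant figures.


Step 1: ln(W) = ln(25893) = 10.16
Step 2: S = kB * ln(W) = 1.381e-23 * 10.16
Step 3: S = 1.403e-22 J/K

1.403e-22


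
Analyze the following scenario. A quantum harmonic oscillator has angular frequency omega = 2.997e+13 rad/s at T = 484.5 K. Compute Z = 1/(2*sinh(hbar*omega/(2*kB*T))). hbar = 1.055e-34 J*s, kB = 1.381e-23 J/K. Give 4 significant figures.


Step 1: Compute x = hbar*omega/(kB*T) = 1.055e-34*2.997e+13/(1.381e-23*484.5) = 0.4726
Step 2: x/2 = 0.2363
Step 3: sinh(x/2) = 0.2385
Step 4: Z = 1/(2*0.2385) = 2.097

2.097


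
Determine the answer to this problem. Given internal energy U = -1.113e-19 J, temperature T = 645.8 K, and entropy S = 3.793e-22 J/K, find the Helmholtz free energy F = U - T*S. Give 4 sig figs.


Step 1: T*S = 645.8 * 3.793e-22 = 2.45e-19 J
Step 2: F = U - T*S = -1.113e-19 - 2.45e-19
Step 3: F = -3.563e-19 J

-3.563e-19


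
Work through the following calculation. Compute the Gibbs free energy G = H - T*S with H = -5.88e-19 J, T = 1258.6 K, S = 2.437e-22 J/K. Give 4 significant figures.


Step 1: T*S = 1258.6 * 2.437e-22 = 3.067e-19 J
Step 2: G = H - T*S = -5.88e-19 - 3.067e-19
Step 3: G = -8.947e-19 J

-8.947e-19


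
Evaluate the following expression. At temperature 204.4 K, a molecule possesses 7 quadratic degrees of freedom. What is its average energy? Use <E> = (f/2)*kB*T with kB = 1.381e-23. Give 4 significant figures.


Step 1: f/2 = 7/2 = 3.5
Step 2: kB*T = 1.381e-23 * 204.4 = 2.823e-21
Step 3: <E> = 3.5 * 2.823e-21 = 9.88e-21 J

9.88e-21


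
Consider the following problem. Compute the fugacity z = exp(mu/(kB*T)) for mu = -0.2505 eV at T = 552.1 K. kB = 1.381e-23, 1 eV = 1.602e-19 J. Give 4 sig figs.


Step 1: Convert mu to Joules: -0.2505*1.602e-19 = -4.013e-20 J
Step 2: kB*T = 1.381e-23*552.1 = 7.625e-21 J
Step 3: mu/(kB*T) = -5.263
Step 4: z = exp(-5.263) = 0.005178

0.005178


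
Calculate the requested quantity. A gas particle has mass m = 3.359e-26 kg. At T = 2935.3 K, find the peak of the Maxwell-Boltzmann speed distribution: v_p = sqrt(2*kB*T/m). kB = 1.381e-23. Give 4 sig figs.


Step 1: Numerator = 2*kB*T = 2*1.381e-23*2935.3 = 8.107e-20
Step 2: Ratio = 8.107e-20 / 3.359e-26 = 2.414e+06
Step 3: v_p = sqrt(2.414e+06) = 1554 m/s

1554


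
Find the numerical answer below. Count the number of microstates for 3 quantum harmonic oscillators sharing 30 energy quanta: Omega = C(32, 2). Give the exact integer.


Step 1: Use binomial coefficient C(32, 2)
Step 2: Numerator = 32! / 30!
Step 3: Denominator = 2!
Step 4: Omega = 496

496


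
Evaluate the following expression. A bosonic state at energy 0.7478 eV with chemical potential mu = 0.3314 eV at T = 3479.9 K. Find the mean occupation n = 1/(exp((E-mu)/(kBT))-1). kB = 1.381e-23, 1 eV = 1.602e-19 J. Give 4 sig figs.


Step 1: (E - mu) = 0.4164 eV
Step 2: x = (E-mu)*eV/(kB*T) = 0.4164*1.602e-19/(1.381e-23*3479.9) = 1.388
Step 3: exp(x) = 4.007
Step 4: n = 1/(exp(x)-1) = 0.3325

0.3325


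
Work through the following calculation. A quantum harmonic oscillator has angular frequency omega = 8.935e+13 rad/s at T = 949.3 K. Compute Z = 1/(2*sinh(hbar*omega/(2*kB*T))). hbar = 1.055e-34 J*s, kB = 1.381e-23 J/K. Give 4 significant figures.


Step 1: Compute x = hbar*omega/(kB*T) = 1.055e-34*8.935e+13/(1.381e-23*949.3) = 0.719
Step 2: x/2 = 0.3595
Step 3: sinh(x/2) = 0.3673
Step 4: Z = 1/(2*0.3673) = 1.361

1.361


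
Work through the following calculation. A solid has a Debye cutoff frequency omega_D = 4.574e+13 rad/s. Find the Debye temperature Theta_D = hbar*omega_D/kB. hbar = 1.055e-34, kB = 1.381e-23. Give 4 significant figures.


Step 1: hbar*omega_D = 1.055e-34 * 4.574e+13 = 4.826e-21 J
Step 2: Theta_D = 4.826e-21 / 1.381e-23
Step 3: Theta_D = 349.4 K

349.4


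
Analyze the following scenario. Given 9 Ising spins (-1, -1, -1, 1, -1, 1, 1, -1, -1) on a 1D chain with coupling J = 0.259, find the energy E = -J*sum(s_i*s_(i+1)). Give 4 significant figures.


Step 1: Nearest-neighbor products: 1, 1, -1, -1, -1, 1, -1, 1
Step 2: Sum of products = 0
Step 3: E = -0.259 * 0 = 0

0


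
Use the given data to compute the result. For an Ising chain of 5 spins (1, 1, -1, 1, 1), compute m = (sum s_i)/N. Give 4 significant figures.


Step 1: Count up spins (+1): 4, down spins (-1): 1
Step 2: Total magnetization M = 4 - 1 = 3
Step 3: m = M/N = 3/5 = 0.6

0.6


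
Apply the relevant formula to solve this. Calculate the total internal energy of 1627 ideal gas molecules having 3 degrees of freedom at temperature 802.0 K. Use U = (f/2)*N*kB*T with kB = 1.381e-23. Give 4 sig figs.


Step 1: f/2 = 3/2 = 1.5
Step 2: N*kB*T = 1627*1.381e-23*802.0 = 1.802e-17
Step 3: U = 1.5 * 1.802e-17 = 2.703e-17 J

2.703e-17


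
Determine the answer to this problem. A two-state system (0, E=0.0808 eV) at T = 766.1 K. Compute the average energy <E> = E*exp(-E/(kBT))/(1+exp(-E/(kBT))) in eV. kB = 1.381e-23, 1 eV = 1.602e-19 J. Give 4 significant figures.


Step 1: beta*E = 0.0808*1.602e-19/(1.381e-23*766.1) = 1.223
Step 2: exp(-beta*E) = 0.2942
Step 3: <E> = 0.0808*0.2942/(1+0.2942) = 0.01837 eV

0.01837


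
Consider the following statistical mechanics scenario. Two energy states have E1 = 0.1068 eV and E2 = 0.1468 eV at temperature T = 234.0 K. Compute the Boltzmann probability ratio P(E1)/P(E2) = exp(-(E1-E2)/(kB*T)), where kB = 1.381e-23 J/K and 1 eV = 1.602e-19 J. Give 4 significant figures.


Step 1: Compute energy difference dE = E1 - E2 = 0.1068 - 0.1468 = -0.04 eV
Step 2: Convert to Joules: dE_J = -0.04 * 1.602e-19 = -6.408e-21 J
Step 3: Compute exponent = -dE_J / (kB * T) = -(-6.408e-21) / (1.381e-23 * 234.0) = 1.983
Step 4: P(E1)/P(E2) = exp(1.983) = 7.264

7.264


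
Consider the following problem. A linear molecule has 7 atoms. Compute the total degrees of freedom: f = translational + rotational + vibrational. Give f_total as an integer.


Step 1: Translational DOF = 3
Step 2: Rotational DOF (linear) = 2
Step 3: Vibrational DOF = 3*7 - 5 = 16
Step 4: Total = 3 + 2 + 16 = 21

21


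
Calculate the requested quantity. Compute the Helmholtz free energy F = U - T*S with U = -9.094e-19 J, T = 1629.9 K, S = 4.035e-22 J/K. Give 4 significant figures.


Step 1: T*S = 1629.9 * 4.035e-22 = 6.577e-19 J
Step 2: F = U - T*S = -9.094e-19 - 6.577e-19
Step 3: F = -1.567e-18 J

-1.567e-18


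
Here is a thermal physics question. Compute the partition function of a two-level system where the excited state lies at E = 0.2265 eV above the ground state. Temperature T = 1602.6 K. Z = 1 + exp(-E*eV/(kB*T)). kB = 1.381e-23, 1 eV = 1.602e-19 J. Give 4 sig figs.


Step 1: Compute beta*E = E*eV/(kB*T) = 0.2265*1.602e-19/(1.381e-23*1602.6) = 1.64
Step 2: exp(-beta*E) = exp(-1.64) = 0.1941
Step 3: Z = 1 + 0.1941 = 1.194

1.194


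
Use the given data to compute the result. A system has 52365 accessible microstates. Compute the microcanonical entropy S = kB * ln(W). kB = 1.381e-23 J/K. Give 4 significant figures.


Step 1: ln(W) = ln(52365) = 10.87
Step 2: S = kB * ln(W) = 1.381e-23 * 10.87
Step 3: S = 1.501e-22 J/K

1.501e-22


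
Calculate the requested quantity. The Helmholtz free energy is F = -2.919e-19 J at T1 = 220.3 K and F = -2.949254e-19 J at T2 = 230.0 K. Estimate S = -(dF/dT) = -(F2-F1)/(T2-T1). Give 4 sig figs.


Step 1: dF = F2 - F1 = -2.949254e-19 - (-2.919e-19) = -3.0254e-21 J
Step 2: dT = T2 - T1 = 230.0 - 220.3 = 9.7 K
Step 3: S = -dF/dT = -(-3.0254e-21)/9.7 = 3.119e-22 J/K

3.119e-22


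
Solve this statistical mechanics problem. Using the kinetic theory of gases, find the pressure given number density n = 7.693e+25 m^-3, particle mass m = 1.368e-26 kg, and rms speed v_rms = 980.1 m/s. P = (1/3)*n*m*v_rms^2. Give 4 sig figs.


Step 1: v_rms^2 = 980.1^2 = 9.606e+05
Step 2: n*m = 7.693e+25*1.368e-26 = 1.052
Step 3: P = (1/3)*1.052*9.606e+05 = 3.37e+05 Pa

3.37e+05


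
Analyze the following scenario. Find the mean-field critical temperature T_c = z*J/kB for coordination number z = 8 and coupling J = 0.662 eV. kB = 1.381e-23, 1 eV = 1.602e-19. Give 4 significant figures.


Step 1: z*J = 8*0.662 = 5.296 eV
Step 2: Convert to Joules: 5.296*1.602e-19 = 8.484e-19 J
Step 3: T_c = 8.484e-19 / 1.381e-23 = 6.144e+04 K

6.144e+04


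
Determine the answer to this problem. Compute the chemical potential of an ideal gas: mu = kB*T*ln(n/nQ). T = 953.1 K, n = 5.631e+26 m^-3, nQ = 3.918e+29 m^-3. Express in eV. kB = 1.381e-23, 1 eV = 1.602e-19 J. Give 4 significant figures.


Step 1: n/nQ = 5.631e+26/3.918e+29 = 0.001437
Step 2: ln(n/nQ) = -6.545
Step 3: mu = kB*T*ln(n/nQ) = 1.316e-20*-6.545 = -8.615e-20 J
Step 4: Convert to eV: -8.615e-20/1.602e-19 = -0.5378 eV

-0.5378


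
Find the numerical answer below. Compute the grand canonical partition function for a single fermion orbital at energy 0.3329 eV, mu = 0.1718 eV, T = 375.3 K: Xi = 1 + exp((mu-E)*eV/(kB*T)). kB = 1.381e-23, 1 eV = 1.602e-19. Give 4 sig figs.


Step 1: (mu - E) = 0.1718 - 0.3329 = -0.1611 eV
Step 2: x = (mu-E)*eV/(kB*T) = -0.1611*1.602e-19/(1.381e-23*375.3) = -4.98
Step 3: exp(x) = 0.006877
Step 4: Xi = 1 + 0.006877 = 1.007

1.007


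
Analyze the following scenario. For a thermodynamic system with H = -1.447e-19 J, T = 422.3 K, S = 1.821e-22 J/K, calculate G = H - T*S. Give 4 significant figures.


Step 1: T*S = 422.3 * 1.821e-22 = 7.69e-20 J
Step 2: G = H - T*S = -1.447e-19 - 7.69e-20
Step 3: G = -2.216e-19 J

-2.216e-19


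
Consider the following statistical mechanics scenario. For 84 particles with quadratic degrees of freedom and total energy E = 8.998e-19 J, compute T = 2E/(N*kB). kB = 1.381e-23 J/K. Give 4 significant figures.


Step 1: Numerator = 2*E = 2*8.998e-19 = 1.8e-18 J
Step 2: Denominator = N*kB = 84*1.381e-23 = 1.16e-21
Step 3: T = 1.8e-18 / 1.16e-21 = 1551 K

1551


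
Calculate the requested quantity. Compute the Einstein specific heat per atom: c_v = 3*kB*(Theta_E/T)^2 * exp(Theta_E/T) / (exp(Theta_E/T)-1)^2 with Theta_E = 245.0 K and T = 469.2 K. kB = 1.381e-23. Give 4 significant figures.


Step 1: x = Theta_E/T = 245.0/469.2 = 0.5222
Step 2: x^2 = 0.2727
Step 3: exp(x) = 1.686
Step 4: c_v = 3*1.381e-23*0.2727*1.686/(1.686-1)^2 = 4.05e-23

4.05e-23


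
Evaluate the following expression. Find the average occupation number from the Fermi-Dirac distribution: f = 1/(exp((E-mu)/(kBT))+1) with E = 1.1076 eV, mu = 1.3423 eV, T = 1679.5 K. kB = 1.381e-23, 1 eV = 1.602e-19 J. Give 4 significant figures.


Step 1: (E - mu) = 1.1076 - 1.3423 = -0.2347 eV
Step 2: Convert: (E-mu)*eV = -3.76e-20 J
Step 3: x = (E-mu)*eV/(kB*T) = -1.621
Step 4: f = 1/(exp(-1.621)+1) = 0.8349

0.8349


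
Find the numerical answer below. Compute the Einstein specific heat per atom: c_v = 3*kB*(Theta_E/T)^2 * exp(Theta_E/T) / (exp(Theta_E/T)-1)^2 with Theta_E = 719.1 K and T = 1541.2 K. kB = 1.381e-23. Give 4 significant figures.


Step 1: x = Theta_E/T = 719.1/1541.2 = 0.4666
Step 2: x^2 = 0.2177
Step 3: exp(x) = 1.595
Step 4: c_v = 3*1.381e-23*0.2177*1.595/(1.595-1)^2 = 4.069e-23

4.069e-23


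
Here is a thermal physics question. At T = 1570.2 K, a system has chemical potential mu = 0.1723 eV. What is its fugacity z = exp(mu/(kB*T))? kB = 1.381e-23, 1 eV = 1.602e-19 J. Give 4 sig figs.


Step 1: Convert mu to Joules: 0.1723*1.602e-19 = 2.76e-20 J
Step 2: kB*T = 1.381e-23*1570.2 = 2.168e-20 J
Step 3: mu/(kB*T) = 1.273
Step 4: z = exp(1.273) = 3.571

3.571


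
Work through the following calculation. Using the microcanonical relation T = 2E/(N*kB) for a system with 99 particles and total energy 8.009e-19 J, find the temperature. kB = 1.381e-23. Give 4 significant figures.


Step 1: Numerator = 2*E = 2*8.009e-19 = 1.602e-18 J
Step 2: Denominator = N*kB = 99*1.381e-23 = 1.367e-21
Step 3: T = 1.602e-18 / 1.367e-21 = 1172 K

1172
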